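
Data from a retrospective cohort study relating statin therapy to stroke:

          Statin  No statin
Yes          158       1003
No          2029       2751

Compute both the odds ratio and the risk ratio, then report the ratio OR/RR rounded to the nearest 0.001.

0.790

Reading the table with exposure as columns: a = 158 (Statin, case), b = 2029 (Statin, non-case), c = 1003 (No statin, case), d = 2751.
OR = (158·2751)/(2029·1003) = 434658/2035087 = 0.21358
Risk in exposed = 158/2187 = 0.07225; risk in unexposed = 1003/3754 = 0.26718; RR = 0.27040
OR/RR = 0.21358 / 0.27040 = 0.78988
The outcome is not rare, so the OR lies further from 1 than the RR.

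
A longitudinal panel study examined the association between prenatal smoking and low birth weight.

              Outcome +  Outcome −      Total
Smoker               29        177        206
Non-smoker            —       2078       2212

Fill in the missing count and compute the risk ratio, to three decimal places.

2.324

The missing cell is in the unexposed row: 2212 − 2078 = 134.
So a = 29, b = 177, c = 134, d = 2078.
RR = [a/(a+b)] / [c/(c+d)] = (29/206) / (134/2212) = 0.14078/0.06058 = 2.32387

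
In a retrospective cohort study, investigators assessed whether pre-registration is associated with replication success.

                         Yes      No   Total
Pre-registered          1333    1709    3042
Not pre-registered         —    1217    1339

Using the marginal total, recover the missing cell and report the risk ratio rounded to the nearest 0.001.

The missing cell is in the unexposed row: 1339 − 1217 = 122.
So a = 1333, b = 1709, c = 122, d = 1217.
RR = [a/(a+b)] / [c/(c+d)] = (1333/3042) / (122/1339) = 0.43820/0.09111 = 4.80941

4.809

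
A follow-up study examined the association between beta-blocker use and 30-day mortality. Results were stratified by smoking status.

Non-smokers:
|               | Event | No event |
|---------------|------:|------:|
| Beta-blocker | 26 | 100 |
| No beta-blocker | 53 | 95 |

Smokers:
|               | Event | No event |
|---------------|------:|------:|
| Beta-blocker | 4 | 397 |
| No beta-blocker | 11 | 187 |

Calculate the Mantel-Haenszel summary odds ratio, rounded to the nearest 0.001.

OR_MH = Σ(aᵢdᵢ/nᵢ) / Σ(bᵢcᵢ/nᵢ), where nᵢ is the stratum total.
Stratum 1 (Non-smokers): n = 274; a·d/n = 26·95/274 = 9.0146; b·c/n = 100·53/274 = 19.3431
Stratum 2 (Smokers): n = 599; a·d/n = 4·187/599 = 1.2487; b·c/n = 397·11/599 = 7.2905
OR_MH = (9.0146 + 1.2487) / (19.3431 + 7.2905) = 10.2633 / 26.6335 = 0.38535

0.385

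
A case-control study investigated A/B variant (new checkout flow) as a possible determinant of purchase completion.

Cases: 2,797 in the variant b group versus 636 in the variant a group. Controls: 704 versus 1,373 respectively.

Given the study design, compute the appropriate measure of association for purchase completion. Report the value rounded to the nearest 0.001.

8.577

From the description: a = 2797, b = 704, c = 636, d = 1373.
This is a case-control study: participants were sampled on outcome status, so risks in the source population cannot be estimated directly — relative risk is not valid here. The odds ratio is the appropriate measure.
OR = (a·d)/(b·c) = (2797 × 1373) / (704 × 636) = 3840281 / 447744 = 8.57696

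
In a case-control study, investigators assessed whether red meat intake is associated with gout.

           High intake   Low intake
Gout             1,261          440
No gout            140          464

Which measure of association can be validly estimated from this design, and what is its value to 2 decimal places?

Reading the table with exposure as columns: a = 1261 (High intake, case), b = 140 (High intake, non-case), c = 440 (Low intake, case), d = 464.
This is a case-control study: participants were sampled on outcome status, so risks in the source population cannot be estimated directly — relative risk is not valid here. The odds ratio is the appropriate measure.
OR = (a·d)/(b·c) = (1261 × 464) / (140 × 440) = 585104 / 61600 = 9.49844

9.50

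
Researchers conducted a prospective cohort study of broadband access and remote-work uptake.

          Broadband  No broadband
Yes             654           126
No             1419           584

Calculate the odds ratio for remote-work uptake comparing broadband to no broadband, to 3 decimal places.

2.136

Reading the table with exposure as columns: a = 654 (Broadband, case), b = 1419 (Broadband, non-case), c = 126 (No broadband, case), d = 584.
OR = (a·d)/(b·c) = (654 × 584) / (1419 × 126) = 381936 / 178794 = 2.13618
The odds of remote-work uptake are about 2.14 times as high in the broadband group.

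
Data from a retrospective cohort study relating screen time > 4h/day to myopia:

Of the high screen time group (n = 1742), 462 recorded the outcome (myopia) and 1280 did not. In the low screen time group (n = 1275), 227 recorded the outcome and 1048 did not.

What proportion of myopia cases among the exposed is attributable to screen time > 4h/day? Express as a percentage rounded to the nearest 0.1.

32.9

From the description: a = 462, b = 1280, c = 227, d = 1048.
Risk in exposed = 462/1742 = 0.26521; risk in unexposed = 227/1275 = 0.17804.
RR = 0.26521/0.17804 = 1.48963
AR% = (RR − 1)/RR × 100 = (1.48963 − 1)/1.48963 × 100 = 32.8692%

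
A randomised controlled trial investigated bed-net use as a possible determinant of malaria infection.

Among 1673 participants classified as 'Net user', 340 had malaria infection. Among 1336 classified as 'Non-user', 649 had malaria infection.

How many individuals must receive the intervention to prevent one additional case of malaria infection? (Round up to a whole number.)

4

Risk in treated group = 340/1673 = 0.20323; risk in control = 649/1336 = 0.48578.
Absolute risk reduction = 0.48578 − 0.20323 = 0.28255
NNT = 1 / ARR = 1 / 0.28255 = 3.539 → round up → 4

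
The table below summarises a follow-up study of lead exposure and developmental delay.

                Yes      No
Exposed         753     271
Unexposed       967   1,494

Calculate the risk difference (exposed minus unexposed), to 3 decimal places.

Cells: a = 753, b = 271, c = 967, d = 1494.
Risk in exposed = 753/1024 = 0.735352; risk in unexposed = 967/2461 = 0.392930.
Risk difference = 0.735352 − 0.392930 = 0.342422

0.342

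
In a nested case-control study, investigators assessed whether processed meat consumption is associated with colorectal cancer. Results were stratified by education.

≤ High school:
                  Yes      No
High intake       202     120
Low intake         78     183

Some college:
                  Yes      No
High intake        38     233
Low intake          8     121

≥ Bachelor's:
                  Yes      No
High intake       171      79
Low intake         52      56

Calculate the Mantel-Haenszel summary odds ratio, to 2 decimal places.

OR_MH = Σ(aᵢdᵢ/nᵢ) / Σ(bᵢcᵢ/nᵢ), where nᵢ is the stratum total.
Stratum 1 (≤ High school): n = 583; a·d/n = 202·183/583 = 63.4065; b·c/n = 120·78/583 = 16.0549
Stratum 2 (Some college): n = 400; a·d/n = 38·121/400 = 11.4950; b·c/n = 233·8/400 = 4.6600
Stratum 3 (≥ Bachelor's): n = 358; a·d/n = 171·56/358 = 26.7486; b·c/n = 79·52/358 = 11.4749
OR_MH = (63.4065 + 11.4950 + 26.7486) / (16.0549 + 4.6600 + 11.4749) = 101.6501 / 32.1897 = 3.15784

3.16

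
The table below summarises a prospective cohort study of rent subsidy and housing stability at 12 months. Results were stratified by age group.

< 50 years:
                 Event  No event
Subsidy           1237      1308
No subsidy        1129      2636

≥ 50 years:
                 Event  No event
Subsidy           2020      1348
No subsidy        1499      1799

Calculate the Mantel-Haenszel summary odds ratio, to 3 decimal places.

1.977

OR_MH = Σ(aᵢdᵢ/nᵢ) / Σ(bᵢcᵢ/nᵢ), where nᵢ is the stratum total.
Stratum 1 (< 50 years): n = 6310; a·d/n = 1237·2636/6310 = 516.7563; b·c/n = 1308·1129/6310 = 234.0304
Stratum 2 (≥ 50 years): n = 6666; a·d/n = 2020·1799/6666 = 545.1515; b·c/n = 1348·1499/6666 = 303.1281
OR_MH = (516.7563 + 545.1515) / (234.0304 + 303.1281) = 1061.9078 / 537.1585 = 1.97690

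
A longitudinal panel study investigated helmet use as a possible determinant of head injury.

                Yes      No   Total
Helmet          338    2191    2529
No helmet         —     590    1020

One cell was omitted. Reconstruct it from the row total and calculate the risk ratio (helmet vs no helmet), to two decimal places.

The missing cell is in the unexposed row: 1020 − 590 = 430.
So a = 338, b = 2191, c = 430, d = 590.
RR = [a/(a+b)] / [c/(c+d)] = (338/2529) / (430/1020) = 0.13365/0.42157 = 0.31703

0.32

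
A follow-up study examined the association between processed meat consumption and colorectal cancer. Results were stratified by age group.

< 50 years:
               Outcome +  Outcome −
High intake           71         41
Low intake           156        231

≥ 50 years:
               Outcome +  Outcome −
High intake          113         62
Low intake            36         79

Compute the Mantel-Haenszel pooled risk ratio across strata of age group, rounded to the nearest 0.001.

1.760

RR_MH = Σ(aᵢ·n₀ᵢ/nᵢ) / Σ(cᵢ·n₁ᵢ/nᵢ), with n₁ᵢ = aᵢ+bᵢ (exposed), n₀ᵢ = cᵢ+dᵢ (unexposed), nᵢ = n₁ᵢ+n₀ᵢ.
Stratum 1 (< 50 years): n₁ = 112, n₀ = 387, n = 499; a·n₀/n = 71·387/499 = 55.0641; c·n₁/n = 156·112/499 = 35.0140
Stratum 2 (≥ 50 years): n₁ = 175, n₀ = 115, n = 290; a·n₀/n = 113·115/290 = 44.8103; c·n₁/n = 36·175/290 = 21.7241
RR_MH = (55.0641 + 44.8103) / (35.0140 + 21.7241) = 99.8745 / 56.7382 = 1.76027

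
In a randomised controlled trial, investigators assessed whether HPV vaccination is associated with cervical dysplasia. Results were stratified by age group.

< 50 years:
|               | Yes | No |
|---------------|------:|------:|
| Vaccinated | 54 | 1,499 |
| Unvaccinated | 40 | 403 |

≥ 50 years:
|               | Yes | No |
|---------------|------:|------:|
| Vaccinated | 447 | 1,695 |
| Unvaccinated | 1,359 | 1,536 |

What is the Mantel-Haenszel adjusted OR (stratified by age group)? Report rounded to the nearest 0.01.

OR_MH = Σ(aᵢdᵢ/nᵢ) / Σ(bᵢcᵢ/nᵢ), where nᵢ is the stratum total.
Stratum 1 (< 50 years): n = 1996; a·d/n = 54·403/1996 = 10.9028; b·c/n = 1499·40/1996 = 30.0401
Stratum 2 (≥ 50 years): n = 5037; a·d/n = 447·1536/5037 = 136.3097; b·c/n = 1695·1359/5037 = 457.3169
OR_MH = (10.9028 + 136.3097) / (30.0401 + 457.3169) = 147.2125 / 487.3569 = 0.30206

0.30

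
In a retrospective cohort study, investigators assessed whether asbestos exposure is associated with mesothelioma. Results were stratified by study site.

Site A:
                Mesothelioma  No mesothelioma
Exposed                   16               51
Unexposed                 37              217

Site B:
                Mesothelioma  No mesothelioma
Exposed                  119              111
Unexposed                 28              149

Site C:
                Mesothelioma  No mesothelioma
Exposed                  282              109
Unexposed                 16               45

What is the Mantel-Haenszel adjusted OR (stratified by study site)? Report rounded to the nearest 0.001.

OR_MH = Σ(aᵢdᵢ/nᵢ) / Σ(bᵢcᵢ/nᵢ), where nᵢ is the stratum total.
Stratum 1 (Site A): n = 321; a·d/n = 16·217/321 = 10.8162; b·c/n = 51·37/321 = 5.8785
Stratum 2 (Site B): n = 407; a·d/n = 119·149/407 = 43.5651; b·c/n = 111·28/407 = 7.6364
Stratum 3 (Site C): n = 452; a·d/n = 282·45/452 = 28.0752; b·c/n = 109·16/452 = 3.8584
OR_MH = (10.8162 + 43.5651 + 28.0752) / (5.8785 + 7.6364 + 3.8584) = 82.4565 / 17.3733 = 4.74617

4.746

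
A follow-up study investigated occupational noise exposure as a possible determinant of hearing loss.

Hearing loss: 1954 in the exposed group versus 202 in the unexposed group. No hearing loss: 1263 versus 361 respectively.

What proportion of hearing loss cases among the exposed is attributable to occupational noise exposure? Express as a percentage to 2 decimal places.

40.93

From the description: a = 1954, b = 1263, c = 202, d = 361.
Risk in exposed = 1954/3217 = 0.60740; risk in unexposed = 202/563 = 0.35879.
RR = 0.60740/0.35879 = 1.69290
AR% = (RR − 1)/RR × 100 = (1.69290 − 1)/1.69290 × 100 = 40.9297%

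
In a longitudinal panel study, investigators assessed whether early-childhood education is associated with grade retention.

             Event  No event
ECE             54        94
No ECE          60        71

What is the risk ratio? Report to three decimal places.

Cells: a = 54, b = 94, c = 60, d = 71.
Risk in exposed = 54/148 = 0.36486; risk in unexposed = 60/131 = 0.45802.
RR = 0.36486 / 0.45802 = 0.79662
The risk is 20% lower among the exposed than among the unexposed.

0.797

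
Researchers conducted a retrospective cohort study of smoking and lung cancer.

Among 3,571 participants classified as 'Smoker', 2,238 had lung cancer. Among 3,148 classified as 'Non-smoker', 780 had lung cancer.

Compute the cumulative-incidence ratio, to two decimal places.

2.53

From the description: a = 2238, b = 1333, c = 780, d = 2368.
Risk in exposed = 2238/3571 = 0.62672; risk in unexposed = 780/3148 = 0.24778.
RR = 0.62672 / 0.24778 = 2.52936
The risk among the exposed is 2.53 times that among the unexposed.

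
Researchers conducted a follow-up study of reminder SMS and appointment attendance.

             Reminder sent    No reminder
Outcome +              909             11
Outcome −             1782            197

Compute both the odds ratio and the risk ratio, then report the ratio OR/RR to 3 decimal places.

Reading the table with exposure as columns: a = 909 (Reminder sent, case), b = 1782 (Reminder sent, non-case), c = 11 (No reminder, case), d = 197.
OR = (909·197)/(1782·11) = 179073/19602 = 9.13545
Risk in exposed = 909/2691 = 0.33779; risk in unexposed = 11/208 = 0.05288; RR = 6.38735
OR/RR = 9.13545 / 6.38735 = 1.43024
The outcome is not rare, so the OR lies further from 1 than the RR.

1.430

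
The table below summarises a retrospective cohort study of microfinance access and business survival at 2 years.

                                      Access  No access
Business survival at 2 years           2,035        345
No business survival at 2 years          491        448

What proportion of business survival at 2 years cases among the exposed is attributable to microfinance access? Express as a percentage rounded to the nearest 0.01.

Reading the table with exposure as columns: a = 2035 (Access, case), b = 491 (Access, non-case), c = 345 (No access, case), d = 448.
Risk in exposed = 2035/2526 = 0.80562; risk in unexposed = 345/793 = 0.43506.
RR = 0.80562/0.43506 = 1.85176
AR% = (RR − 1)/RR × 100 = (1.85176 − 1)/1.85176 × 100 = 45.9974%

46.00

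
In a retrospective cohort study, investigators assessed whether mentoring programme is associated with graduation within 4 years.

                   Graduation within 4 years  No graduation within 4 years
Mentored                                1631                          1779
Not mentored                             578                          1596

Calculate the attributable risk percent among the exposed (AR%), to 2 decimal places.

44.41

Cells: a = 1631, b = 1779, c = 578, d = 1596.
Risk in exposed = 1631/3410 = 0.47830; risk in unexposed = 578/2174 = 0.26587.
RR = 0.47830/0.26587 = 1.79900
AR% = (RR − 1)/RR × 100 = (1.79900 − 1)/1.79900 × 100 = 44.4136%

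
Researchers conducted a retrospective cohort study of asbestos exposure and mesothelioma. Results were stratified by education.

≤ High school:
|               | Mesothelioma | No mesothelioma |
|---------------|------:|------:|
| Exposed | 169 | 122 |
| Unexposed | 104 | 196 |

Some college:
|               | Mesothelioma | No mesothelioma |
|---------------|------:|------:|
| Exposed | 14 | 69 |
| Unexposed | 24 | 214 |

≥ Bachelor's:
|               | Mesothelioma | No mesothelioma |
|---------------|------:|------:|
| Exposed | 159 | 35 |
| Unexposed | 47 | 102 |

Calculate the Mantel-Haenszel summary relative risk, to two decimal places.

1.97

RR_MH = Σ(aᵢ·n₀ᵢ/nᵢ) / Σ(cᵢ·n₁ᵢ/nᵢ), with n₁ᵢ = aᵢ+bᵢ (exposed), n₀ᵢ = cᵢ+dᵢ (unexposed), nᵢ = n₁ᵢ+n₀ᵢ.
Stratum 1 (≤ High school): n₁ = 291, n₀ = 300, n = 591; a·n₀/n = 169·300/591 = 85.7868; c·n₁/n = 104·291/591 = 51.2081
Stratum 2 (Some college): n₁ = 83, n₀ = 238, n = 321; a·n₀/n = 14·238/321 = 10.3801; c·n₁/n = 24·83/321 = 6.2056
Stratum 3 (≥ Bachelor's): n₁ = 194, n₀ = 149, n = 343; a·n₀/n = 159·149/343 = 69.0700; c·n₁/n = 47·194/343 = 26.5831
RR_MH = (85.7868 + 10.3801 + 69.0700) / (51.2081 + 6.2056 + 26.5831) = 165.2368 / 83.9968 = 1.96718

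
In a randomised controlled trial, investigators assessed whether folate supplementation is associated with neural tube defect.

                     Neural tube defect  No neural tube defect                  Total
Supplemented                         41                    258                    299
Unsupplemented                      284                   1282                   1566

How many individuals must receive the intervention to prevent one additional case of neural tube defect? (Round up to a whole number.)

23

Risk in treated group = 41/299 = 0.13712; risk in control = 284/1566 = 0.18135.
Absolute risk reduction = 0.18135 − 0.13712 = 0.04423
NNT = 1 / ARR = 1 / 0.04423 = 22.609 → round up → 23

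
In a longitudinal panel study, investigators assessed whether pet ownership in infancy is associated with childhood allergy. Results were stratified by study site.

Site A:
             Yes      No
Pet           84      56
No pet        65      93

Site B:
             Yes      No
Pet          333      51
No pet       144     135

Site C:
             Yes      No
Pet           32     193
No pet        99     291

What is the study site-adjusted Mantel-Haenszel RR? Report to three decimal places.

RR_MH = Σ(aᵢ·n₀ᵢ/nᵢ) / Σ(cᵢ·n₁ᵢ/nᵢ), with n₁ᵢ = aᵢ+bᵢ (exposed), n₀ᵢ = cᵢ+dᵢ (unexposed), nᵢ = n₁ᵢ+n₀ᵢ.
Stratum 1 (Site A): n₁ = 140, n₀ = 158, n = 298; a·n₀/n = 84·158/298 = 44.5369; c·n₁/n = 65·140/298 = 30.5369
Stratum 2 (Site B): n₁ = 384, n₀ = 279, n = 663; a·n₀/n = 333·279/663 = 140.1312; c·n₁/n = 144·384/663 = 83.4027
Stratum 3 (Site C): n₁ = 225, n₀ = 390, n = 615; a·n₀/n = 32·390/615 = 20.2927; c·n₁/n = 99·225/615 = 36.2195
RR_MH = (44.5369 + 140.1312 + 20.2927) / (30.5369 + 83.4027 + 36.2195) = 204.9608 / 150.1591 = 1.36496

1.365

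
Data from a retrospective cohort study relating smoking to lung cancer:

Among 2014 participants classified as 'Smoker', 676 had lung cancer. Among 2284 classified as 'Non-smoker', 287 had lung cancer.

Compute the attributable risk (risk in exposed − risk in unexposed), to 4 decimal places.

0.2100

From the description: a = 676, b = 1338, c = 287, d = 1997.
Risk in exposed = 676/2014 = 0.335650; risk in unexposed = 287/2284 = 0.125657.
Risk difference = 0.335650 − 0.125657 = 0.209994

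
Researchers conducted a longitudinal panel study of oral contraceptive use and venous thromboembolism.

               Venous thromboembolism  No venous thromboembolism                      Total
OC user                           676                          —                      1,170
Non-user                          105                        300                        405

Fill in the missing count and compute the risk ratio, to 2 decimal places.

2.23

The missing cell is in the exposed row: 1170 − 676 = 494.
So a = 676, b = 494, c = 105, d = 300.
RR = [a/(a+b)] / [c/(c+d)] = (676/1170) / (105/405) = 0.57778/0.25926 = 2.22857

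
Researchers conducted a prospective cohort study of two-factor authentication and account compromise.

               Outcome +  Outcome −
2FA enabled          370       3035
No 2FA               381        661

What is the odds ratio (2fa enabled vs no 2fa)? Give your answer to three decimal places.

0.212

Cells: a = 370, b = 3035, c = 381, d = 661.
OR = (a·d)/(b·c) = (370 × 661) / (3035 × 381) = 244570 / 1156335 = 0.21150
Exposure is associated with lower odds of account compromise (OR = 0.21 < 1).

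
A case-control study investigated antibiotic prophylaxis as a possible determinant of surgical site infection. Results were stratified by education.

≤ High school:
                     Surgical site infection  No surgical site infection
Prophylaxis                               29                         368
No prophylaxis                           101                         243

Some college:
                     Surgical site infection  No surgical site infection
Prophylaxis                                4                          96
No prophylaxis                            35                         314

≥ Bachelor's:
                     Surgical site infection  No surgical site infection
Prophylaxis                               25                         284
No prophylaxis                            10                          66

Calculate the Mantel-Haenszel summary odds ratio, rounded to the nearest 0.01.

0.26

OR_MH = Σ(aᵢdᵢ/nᵢ) / Σ(bᵢcᵢ/nᵢ), where nᵢ is the stratum total.
Stratum 1 (≤ High school): n = 741; a·d/n = 29·243/741 = 9.5101; b·c/n = 368·101/741 = 50.1592
Stratum 2 (Some college): n = 449; a·d/n = 4·314/449 = 2.7973; b·c/n = 96·35/449 = 7.4833
Stratum 3 (≥ Bachelor's): n = 385; a·d/n = 25·66/385 = 4.2857; b·c/n = 284·10/385 = 7.3766
OR_MH = (9.5101 + 2.7973 + 4.2857) / (50.1592 + 7.4833 + 7.3766) = 16.5932 / 65.0192 = 0.25520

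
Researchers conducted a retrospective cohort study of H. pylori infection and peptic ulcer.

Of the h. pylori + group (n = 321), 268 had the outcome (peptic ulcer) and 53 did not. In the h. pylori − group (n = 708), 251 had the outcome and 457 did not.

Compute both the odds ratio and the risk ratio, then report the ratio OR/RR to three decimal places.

From the description: a = 268, b = 53, c = 251, d = 457.
OR = (268·457)/(53·251) = 122476/13303 = 9.20665
Risk in exposed = 268/321 = 0.83489; risk in unexposed = 251/708 = 0.35452; RR = 2.35499
OR/RR = 9.20665 / 2.35499 = 3.90942
The outcome is not rare, so the OR lies further from 1 than the RR.

3.909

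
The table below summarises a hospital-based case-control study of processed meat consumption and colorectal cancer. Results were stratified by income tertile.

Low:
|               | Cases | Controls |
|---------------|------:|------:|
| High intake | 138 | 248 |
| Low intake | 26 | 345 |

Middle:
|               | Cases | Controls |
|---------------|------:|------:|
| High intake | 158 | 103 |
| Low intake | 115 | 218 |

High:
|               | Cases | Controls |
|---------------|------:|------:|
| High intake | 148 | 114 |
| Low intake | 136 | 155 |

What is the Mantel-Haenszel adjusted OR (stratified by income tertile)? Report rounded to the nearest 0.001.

OR_MH = Σ(aᵢdᵢ/nᵢ) / Σ(bᵢcᵢ/nᵢ), where nᵢ is the stratum total.
Stratum 1 (Low): n = 757; a·d/n = 138·345/757 = 62.8930; b·c/n = 248·26/757 = 8.5178
Stratum 2 (Middle): n = 594; a·d/n = 158·218/594 = 57.9865; b·c/n = 103·115/594 = 19.9411
Stratum 3 (High): n = 553; a·d/n = 148·155/553 = 41.4828; b·c/n = 114·136/553 = 28.0362
OR_MH = (62.8930 + 57.9865 + 41.4828) / (8.5178 + 19.9411 + 28.0362) = 162.3624 / 56.4951 = 2.87392

2.874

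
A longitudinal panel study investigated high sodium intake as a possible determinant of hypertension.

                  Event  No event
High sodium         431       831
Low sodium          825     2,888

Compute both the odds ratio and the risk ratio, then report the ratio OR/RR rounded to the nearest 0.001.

1.181

Cells: a = 431, b = 831, c = 825, d = 2888.
OR = (431·2888)/(831·825) = 1244728/685575 = 1.81560
Risk in exposed = 431/1262 = 0.34152; risk in unexposed = 825/3713 = 0.22219; RR = 1.53705
OR/RR = 1.81560 / 1.53705 = 1.18122
The outcome is not rare, so the OR lies further from 1 than the RR.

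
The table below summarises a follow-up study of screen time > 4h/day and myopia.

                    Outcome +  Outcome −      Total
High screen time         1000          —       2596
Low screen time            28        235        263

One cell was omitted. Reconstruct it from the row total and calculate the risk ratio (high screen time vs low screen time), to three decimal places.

3.618

The missing cell is in the exposed row: 2596 − 1000 = 1596.
So a = 1000, b = 1596, c = 28, d = 235.
RR = [a/(a+b)] / [c/(c+d)] = (1000/2596) / (28/263) = 0.38521/0.10646 = 3.61820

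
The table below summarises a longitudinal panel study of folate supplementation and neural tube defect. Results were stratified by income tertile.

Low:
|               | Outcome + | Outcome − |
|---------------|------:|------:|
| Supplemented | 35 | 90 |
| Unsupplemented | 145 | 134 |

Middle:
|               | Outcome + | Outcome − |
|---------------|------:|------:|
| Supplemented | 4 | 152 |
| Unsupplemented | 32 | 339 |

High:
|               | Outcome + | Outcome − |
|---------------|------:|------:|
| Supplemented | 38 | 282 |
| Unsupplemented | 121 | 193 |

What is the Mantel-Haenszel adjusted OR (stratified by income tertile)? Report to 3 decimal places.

OR_MH = Σ(aᵢdᵢ/nᵢ) / Σ(bᵢcᵢ/nᵢ), where nᵢ is the stratum total.
Stratum 1 (Low): n = 404; a·d/n = 35·134/404 = 11.6089; b·c/n = 90·145/404 = 32.3020
Stratum 2 (Middle): n = 527; a·d/n = 4·339/527 = 2.5731; b·c/n = 152·32/527 = 9.2296
Stratum 3 (High): n = 634; a·d/n = 38·193/634 = 11.5678; b·c/n = 282·121/634 = 53.8202
OR_MH = (11.6089 + 2.5731 + 11.5678) / (32.3020 + 9.2296 + 53.8202) = 25.7498 / 95.3518 = 0.27005

0.270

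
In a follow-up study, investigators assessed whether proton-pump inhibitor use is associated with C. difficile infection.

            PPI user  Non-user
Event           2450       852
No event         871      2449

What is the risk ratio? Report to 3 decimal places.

Reading the table with exposure as columns: a = 2450 (PPI user, case), b = 871 (PPI user, non-case), c = 852 (Non-user, case), d = 2449.
Risk in exposed = 2450/3321 = 0.73773; risk in unexposed = 852/3301 = 0.25810.
RR = 0.73773 / 0.25810 = 2.85827
The risk among the exposed is 2.86 times that among the unexposed.

2.858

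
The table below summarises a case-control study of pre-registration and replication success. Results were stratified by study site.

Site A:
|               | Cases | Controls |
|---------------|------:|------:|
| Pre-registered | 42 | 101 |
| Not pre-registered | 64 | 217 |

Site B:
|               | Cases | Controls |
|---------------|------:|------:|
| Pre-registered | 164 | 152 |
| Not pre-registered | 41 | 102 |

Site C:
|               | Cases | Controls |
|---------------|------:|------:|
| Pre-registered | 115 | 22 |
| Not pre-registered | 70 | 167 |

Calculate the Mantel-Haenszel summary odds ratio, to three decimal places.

OR_MH = Σ(aᵢdᵢ/nᵢ) / Σ(bᵢcᵢ/nᵢ), where nᵢ is the stratum total.
Stratum 1 (Site A): n = 424; a·d/n = 42·217/424 = 21.4953; b·c/n = 101·64/424 = 15.2453
Stratum 2 (Site B): n = 459; a·d/n = 164·102/459 = 36.4444; b·c/n = 152·41/459 = 13.5773
Stratum 3 (Site C): n = 374; a·d/n = 115·167/374 = 51.3503; b·c/n = 22·70/374 = 4.1176
OR_MH = (21.4953 + 36.4444 + 51.3503) / (15.2453 + 13.5773 + 4.1176) = 109.2900 / 32.9403 = 3.31782

3.318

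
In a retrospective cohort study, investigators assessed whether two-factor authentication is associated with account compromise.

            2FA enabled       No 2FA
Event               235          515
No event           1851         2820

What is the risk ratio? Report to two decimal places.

Reading the table with exposure as columns: a = 235 (2FA enabled, case), b = 1851 (2FA enabled, non-case), c = 515 (No 2FA, case), d = 2820.
Risk in exposed = 235/2086 = 0.11266; risk in unexposed = 515/3335 = 0.15442.
RR = 0.11266 / 0.15442 = 0.72953
The risk is 27% lower among the exposed than among the unexposed.

0.73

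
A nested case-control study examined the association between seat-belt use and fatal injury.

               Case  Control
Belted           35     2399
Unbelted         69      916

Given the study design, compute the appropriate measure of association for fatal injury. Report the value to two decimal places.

0.19

Cells: a = 35, b = 2399, c = 69, d = 916.
This is a nested case-control study: participants were sampled on outcome status, so risks in the source population cannot be estimated directly — relative risk is not valid here. The odds ratio is the appropriate measure.
OR = (a·d)/(b·c) = (35 × 916) / (2399 × 69) = 32060 / 165531 = 0.19368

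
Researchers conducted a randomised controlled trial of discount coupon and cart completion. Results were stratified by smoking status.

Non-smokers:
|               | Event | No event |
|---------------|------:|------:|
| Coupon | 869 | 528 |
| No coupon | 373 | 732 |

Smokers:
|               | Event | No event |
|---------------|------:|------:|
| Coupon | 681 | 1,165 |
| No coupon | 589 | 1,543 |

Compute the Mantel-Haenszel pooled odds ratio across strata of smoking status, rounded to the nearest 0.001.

OR_MH = Σ(aᵢdᵢ/nᵢ) / Σ(bᵢcᵢ/nᵢ), where nᵢ is the stratum total.
Stratum 1 (Non-smokers): n = 2502; a·d/n = 869·732/2502 = 254.2398; b·c/n = 528·373/2502 = 78.7146
Stratum 2 (Smokers): n = 3978; a·d/n = 681·1543/3978 = 264.1486; b·c/n = 1165·589/3978 = 172.4950
OR_MH = (254.2398 + 264.1486) / (78.7146 + 172.4950) = 518.3884 / 251.2096 = 2.06357

2.064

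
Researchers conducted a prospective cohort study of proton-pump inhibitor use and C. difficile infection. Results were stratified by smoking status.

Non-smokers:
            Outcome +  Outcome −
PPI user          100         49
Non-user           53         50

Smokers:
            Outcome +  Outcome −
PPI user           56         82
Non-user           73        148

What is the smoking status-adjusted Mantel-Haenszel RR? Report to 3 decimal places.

RR_MH = Σ(aᵢ·n₀ᵢ/nᵢ) / Σ(cᵢ·n₁ᵢ/nᵢ), with n₁ᵢ = aᵢ+bᵢ (exposed), n₀ᵢ = cᵢ+dᵢ (unexposed), nᵢ = n₁ᵢ+n₀ᵢ.
Stratum 1 (Non-smokers): n₁ = 149, n₀ = 103, n = 252; a·n₀/n = 100·103/252 = 40.8730; c·n₁/n = 53·149/252 = 31.3373
Stratum 2 (Smokers): n₁ = 138, n₀ = 221, n = 359; a·n₀/n = 56·221/359 = 34.4735; c·n₁/n = 73·138/359 = 28.0613
RR_MH = (40.8730 + 34.4735) / (31.3373 + 28.0613) = 75.3466 / 59.3986 = 1.26849

1.268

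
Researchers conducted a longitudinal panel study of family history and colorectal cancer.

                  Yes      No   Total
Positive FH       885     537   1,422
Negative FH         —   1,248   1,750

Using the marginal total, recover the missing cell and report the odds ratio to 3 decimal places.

The missing cell is in the unexposed row: 1750 − 1248 = 502.
So a = 885, b = 537, c = 502, d = 1248.
OR = (a·d)/(b·c) = (885 × 1248) / (537 × 502) = 1104480 / 269574 = 4.09713

4.097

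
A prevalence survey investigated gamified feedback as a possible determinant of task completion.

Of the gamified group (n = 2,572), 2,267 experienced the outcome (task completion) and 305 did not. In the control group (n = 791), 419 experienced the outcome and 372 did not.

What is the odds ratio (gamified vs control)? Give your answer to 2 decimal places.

6.60

From the description: a = 2267, b = 305, c = 419, d = 372.
OR = (a·d)/(b·c) = (2267 × 372) / (305 × 419) = 843324 / 127795 = 6.59904
The odds of task completion are about 6.60 times as high in the gamified group.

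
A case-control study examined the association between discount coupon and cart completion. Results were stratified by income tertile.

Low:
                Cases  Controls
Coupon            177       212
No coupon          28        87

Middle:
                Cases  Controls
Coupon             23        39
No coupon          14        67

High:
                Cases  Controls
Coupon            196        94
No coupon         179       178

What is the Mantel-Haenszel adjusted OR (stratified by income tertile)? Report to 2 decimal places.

OR_MH = Σ(aᵢdᵢ/nᵢ) / Σ(bᵢcᵢ/nᵢ), where nᵢ is the stratum total.
Stratum 1 (Low): n = 504; a·d/n = 177·87/504 = 30.5536; b·c/n = 212·28/504 = 11.7778
Stratum 2 (Middle): n = 143; a·d/n = 23·67/143 = 10.7762; b·c/n = 39·14/143 = 3.8182
Stratum 3 (High): n = 647; a·d/n = 196·178/647 = 53.9227; b·c/n = 94·179/647 = 26.0062
OR_MH = (30.5536 + 10.7762 + 53.9227) / (11.7778 + 3.8182 + 26.0062) = 95.2525 / 41.6021 = 2.28961

2.29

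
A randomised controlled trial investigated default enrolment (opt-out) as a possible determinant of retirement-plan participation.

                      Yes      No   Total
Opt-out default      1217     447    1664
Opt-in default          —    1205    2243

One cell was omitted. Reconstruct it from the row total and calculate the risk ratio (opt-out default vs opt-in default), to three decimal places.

The missing cell is in the unexposed row: 2243 − 1205 = 1038.
So a = 1217, b = 447, c = 1038, d = 1205.
RR = [a/(a+b)] / [c/(c+d)] = (1217/1664) / (1038/2243) = 0.73137/0.46277 = 1.58041

1.580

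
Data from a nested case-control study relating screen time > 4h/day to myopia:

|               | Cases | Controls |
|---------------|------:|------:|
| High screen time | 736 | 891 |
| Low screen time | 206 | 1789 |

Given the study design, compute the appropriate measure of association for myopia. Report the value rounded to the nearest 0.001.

Cells: a = 736, b = 891, c = 206, d = 1789.
This is a nested case-control study: participants were sampled on outcome status, so risks in the source population cannot be estimated directly — relative risk is not valid here. The odds ratio is the appropriate measure.
OR = (a·d)/(b·c) = (736 × 1789) / (891 × 206) = 1316704 / 183546 = 7.17370

7.174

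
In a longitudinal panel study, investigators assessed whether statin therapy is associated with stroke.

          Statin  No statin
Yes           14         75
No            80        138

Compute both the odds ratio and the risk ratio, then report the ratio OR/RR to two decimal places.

Reading the table with exposure as columns: a = 14 (Statin, case), b = 80 (Statin, non-case), c = 75 (No statin, case), d = 138.
OR = (14·138)/(80·75) = 1932/6000 = 0.32200
Risk in exposed = 14/94 = 0.14894; risk in unexposed = 75/213 = 0.35211; RR = 0.42298
OR/RR = 0.32200 / 0.42298 = 0.76127
The outcome is not rare, so the OR lies further from 1 than the RR.

0.76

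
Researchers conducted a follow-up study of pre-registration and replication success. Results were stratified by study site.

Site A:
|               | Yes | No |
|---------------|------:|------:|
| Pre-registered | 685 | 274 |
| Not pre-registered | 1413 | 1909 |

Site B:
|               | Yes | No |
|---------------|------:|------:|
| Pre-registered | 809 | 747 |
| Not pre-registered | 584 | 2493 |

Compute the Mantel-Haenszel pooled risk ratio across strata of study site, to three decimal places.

2.085

RR_MH = Σ(aᵢ·n₀ᵢ/nᵢ) / Σ(cᵢ·n₁ᵢ/nᵢ), with n₁ᵢ = aᵢ+bᵢ (exposed), n₀ᵢ = cᵢ+dᵢ (unexposed), nᵢ = n₁ᵢ+n₀ᵢ.
Stratum 1 (Site A): n₁ = 959, n₀ = 3322, n = 4281; a·n₀/n = 685·3322/4281 = 531.5510; c·n₁/n = 1413·959/4281 = 316.5305
Stratum 2 (Site B): n₁ = 1556, n₀ = 3077, n = 4633; a·n₀/n = 809·3077/4633 = 537.2961; c·n₁/n = 584·1556/4633 = 196.1373
RR_MH = (531.5510 + 537.2961) / (316.5305 + 196.1373) = 1068.8472 / 512.6678 = 2.08487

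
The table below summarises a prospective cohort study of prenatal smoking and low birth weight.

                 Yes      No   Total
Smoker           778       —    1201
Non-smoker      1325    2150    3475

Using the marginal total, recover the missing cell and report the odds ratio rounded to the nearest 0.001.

The missing cell is in the exposed row: 1201 − 778 = 423.
So a = 778, b = 423, c = 1325, d = 2150.
OR = (a·d)/(b·c) = (778 × 2150) / (423 × 1325) = 1672700 / 560475 = 2.98443

2.984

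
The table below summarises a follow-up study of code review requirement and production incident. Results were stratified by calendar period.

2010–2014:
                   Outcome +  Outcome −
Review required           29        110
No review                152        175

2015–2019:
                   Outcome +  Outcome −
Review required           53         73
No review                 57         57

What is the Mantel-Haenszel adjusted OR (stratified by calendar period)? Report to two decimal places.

OR_MH = Σ(aᵢdᵢ/nᵢ) / Σ(bᵢcᵢ/nᵢ), where nᵢ is the stratum total.
Stratum 1 (2010–2014): n = 466; a·d/n = 29·175/466 = 10.8906; b·c/n = 110·152/466 = 35.8798
Stratum 2 (2015–2019): n = 240; a·d/n = 53·57/240 = 12.5875; b·c/n = 73·57/240 = 17.3375
OR_MH = (10.8906 + 12.5875) / (35.8798 + 17.3375) = 23.4781 / 53.2173 = 0.44117

0.44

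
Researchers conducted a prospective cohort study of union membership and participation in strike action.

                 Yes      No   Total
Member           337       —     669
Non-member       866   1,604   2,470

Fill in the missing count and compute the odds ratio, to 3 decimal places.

The missing cell is in the exposed row: 669 − 337 = 332.
So a = 337, b = 332, c = 866, d = 1604.
OR = (a·d)/(b·c) = (337 × 1604) / (332 × 866) = 540548 / 287512 = 1.88009

1.880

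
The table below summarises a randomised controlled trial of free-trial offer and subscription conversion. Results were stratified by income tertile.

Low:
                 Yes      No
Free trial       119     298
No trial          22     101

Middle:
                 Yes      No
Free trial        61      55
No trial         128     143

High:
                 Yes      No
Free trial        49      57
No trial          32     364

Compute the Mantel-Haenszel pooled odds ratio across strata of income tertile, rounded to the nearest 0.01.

2.36

OR_MH = Σ(aᵢdᵢ/nᵢ) / Σ(bᵢcᵢ/nᵢ), where nᵢ is the stratum total.
Stratum 1 (Low): n = 540; a·d/n = 119·101/540 = 22.2574; b·c/n = 298·22/540 = 12.1407
Stratum 2 (Middle): n = 387; a·d/n = 61·143/387 = 22.5401; b·c/n = 55·128/387 = 18.1912
Stratum 3 (High): n = 502; a·d/n = 49·364/502 = 35.5299; b·c/n = 57·32/502 = 3.6335
OR_MH = (22.2574 + 22.5401 + 35.5299) / (12.1407 + 18.1912 + 3.6335) = 80.3273 / 33.9654 = 2.36497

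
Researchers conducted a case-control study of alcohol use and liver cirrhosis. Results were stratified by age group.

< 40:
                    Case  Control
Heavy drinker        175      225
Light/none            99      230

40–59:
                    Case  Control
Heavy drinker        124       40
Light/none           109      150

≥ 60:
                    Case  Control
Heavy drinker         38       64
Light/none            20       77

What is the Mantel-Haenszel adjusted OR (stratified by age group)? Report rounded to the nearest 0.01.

OR_MH = Σ(aᵢdᵢ/nᵢ) / Σ(bᵢcᵢ/nᵢ), where nᵢ is the stratum total.
Stratum 1 (< 40): n = 729; a·d/n = 175·230/729 = 55.2126; b·c/n = 225·99/729 = 30.5556
Stratum 2 (40–59): n = 423; a·d/n = 124·150/423 = 43.9716; b·c/n = 40·109/423 = 10.3073
Stratum 3 (≥ 60): n = 199; a·d/n = 38·77/199 = 14.7035; b·c/n = 64·20/199 = 6.4322
OR_MH = (55.2126 + 43.9716 + 14.7035) / (30.5556 + 10.3073 + 6.4322) = 113.8878 / 47.2950 = 2.40803

2.41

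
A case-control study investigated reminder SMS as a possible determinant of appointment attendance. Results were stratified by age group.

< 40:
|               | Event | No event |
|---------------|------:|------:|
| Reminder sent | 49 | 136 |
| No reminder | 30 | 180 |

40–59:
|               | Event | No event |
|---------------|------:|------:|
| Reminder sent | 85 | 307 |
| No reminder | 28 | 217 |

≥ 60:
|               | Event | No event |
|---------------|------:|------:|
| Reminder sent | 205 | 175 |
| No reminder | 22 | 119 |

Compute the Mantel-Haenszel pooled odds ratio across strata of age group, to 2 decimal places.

3.14

OR_MH = Σ(aᵢdᵢ/nᵢ) / Σ(bᵢcᵢ/nᵢ), where nᵢ is the stratum total.
Stratum 1 (< 40): n = 395; a·d/n = 49·180/395 = 22.3291; b·c/n = 136·30/395 = 10.3291
Stratum 2 (40–59): n = 637; a·d/n = 85·217/637 = 28.9560; b·c/n = 307·28/637 = 13.4945
Stratum 3 (≥ 60): n = 521; a·d/n = 205·119/521 = 46.8234; b·c/n = 175·22/521 = 7.3896
OR_MH = (22.3291 + 28.9560 + 46.8234) / (10.3291 + 13.4945 + 7.3896) = 98.1086 / 31.2133 = 3.14317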